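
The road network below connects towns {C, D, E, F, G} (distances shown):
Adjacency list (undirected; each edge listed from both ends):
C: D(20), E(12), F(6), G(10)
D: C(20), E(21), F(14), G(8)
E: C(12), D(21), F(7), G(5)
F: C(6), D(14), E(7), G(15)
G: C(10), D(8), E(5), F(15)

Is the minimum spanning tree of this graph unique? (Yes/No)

Kruskal: consider edges lightest-first.
E G (5): add. Components now {C} {D} {E,G} {F}
C F (6): add. Components now {C,F} {D} {E,G}
E F (7): add. Components now {C,E,F,G} {D}
D G (8): add. Components now {C,D,E,F,G}
Every non-tree edge has weight strictly greater than the heaviest edge on the tree path between its endpoints, so the MST is unique.

Yes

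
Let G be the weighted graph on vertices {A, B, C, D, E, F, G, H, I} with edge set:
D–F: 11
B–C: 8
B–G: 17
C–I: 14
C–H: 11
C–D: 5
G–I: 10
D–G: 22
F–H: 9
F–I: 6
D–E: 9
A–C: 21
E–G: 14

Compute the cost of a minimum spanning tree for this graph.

79

Kruskal's algorithm — process edges by increasing weight (ties by edge label):
C–D (5): add — endpoints in different components.
F–I (6): add — endpoints in different components.
B–C (8): add — endpoints in different components.
D–E (9): add — endpoints in different components.
F–H (9): add — endpoints in different components.
G–I (10): add — endpoints in different components.
C–H (11): add — endpoints in different components.
D–F (11): skip — D and F already connected.
C–I (14): skip — C and I already connected.
E–G (14): skip — E and G already connected.
B–G (17): skip — B and G already connected.
A–C (21): add — endpoints in different components.
MST edges: C–D, F–I, B–C, D–E, F–H, G–I, C–H, A–C; total weight 5+6+8+9+9+10+11+21 = 79.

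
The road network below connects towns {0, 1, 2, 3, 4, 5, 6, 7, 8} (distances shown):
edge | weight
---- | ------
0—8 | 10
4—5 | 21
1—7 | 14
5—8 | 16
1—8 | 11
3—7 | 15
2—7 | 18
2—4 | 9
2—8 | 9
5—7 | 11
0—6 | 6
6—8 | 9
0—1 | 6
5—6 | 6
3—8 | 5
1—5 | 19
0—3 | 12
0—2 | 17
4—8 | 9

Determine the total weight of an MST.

61

Kruskal's algorithm — process edges by increasing weight (ties by edge label):
3—8 (5): add — endpoints in different components.
0—1 (6): add — endpoints in different components.
0—6 (6): add — endpoints in different components.
5—6 (6): add — endpoints in different components.
2—4 (9): add — endpoints in different components.
2—8 (9): add — endpoints in different components.
4—8 (9): skip — 4 and 8 already connected.
6—8 (9): add — endpoints in different components.
0—8 (10): skip — 0 and 8 already connected.
1—8 (11): skip — 1 and 8 already connected.
5—7 (11): add — endpoints in different components.
MST edges: 3—8, 0—1, 0—6, 5—6, 2—4, 2—8, 6—8, 5—7; total weight 5+6+6+6+9+9+9+11 = 61.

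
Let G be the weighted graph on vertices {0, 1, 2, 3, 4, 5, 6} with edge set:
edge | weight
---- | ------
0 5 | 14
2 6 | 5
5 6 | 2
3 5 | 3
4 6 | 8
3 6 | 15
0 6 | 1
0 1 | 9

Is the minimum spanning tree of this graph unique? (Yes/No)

Sort edges by weight, then run Kruskal:
0 6 (1): add — endpoints in different components.
5 6 (2): add — endpoints in different components.
3 5 (3): add — endpoints in different components.
2 6 (5): add — endpoints in different components.
4 6 (8): add — endpoints in different components.
0 1 (9): add — endpoints in different components.
Every non-tree edge has weight strictly greater than the heaviest edge on the tree path between its endpoints, so the MST is unique.

Yes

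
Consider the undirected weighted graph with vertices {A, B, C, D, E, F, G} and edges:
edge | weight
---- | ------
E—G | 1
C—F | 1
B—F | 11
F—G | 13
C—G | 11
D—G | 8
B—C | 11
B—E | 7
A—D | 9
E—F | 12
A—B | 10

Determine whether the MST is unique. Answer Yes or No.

No

Kruskal: consider edges lightest-first.
C—F (1): add. Components now {A} {B} {C,F} {D} {E} {G}
E—G (1): add. Components now {A} {B} {C,F} {D} {E,G}
B—E (7): add. Components now {A} {B,E,G} {C,F} {D}
D—G (8): add. Components now {A} {B,D,E,G} {C,F}
A—D (9): add. Components now {A,B,D,E,G} {C,F}
A—B (10): skip — A and B already connected.
B—C (11): add. Components now {A,B,C,D,E,F,G}
Non-tree edge C—G has weight 11, equal to the heaviest edge on its tree cycle — swapping gives another MST of the same weight. Not unique.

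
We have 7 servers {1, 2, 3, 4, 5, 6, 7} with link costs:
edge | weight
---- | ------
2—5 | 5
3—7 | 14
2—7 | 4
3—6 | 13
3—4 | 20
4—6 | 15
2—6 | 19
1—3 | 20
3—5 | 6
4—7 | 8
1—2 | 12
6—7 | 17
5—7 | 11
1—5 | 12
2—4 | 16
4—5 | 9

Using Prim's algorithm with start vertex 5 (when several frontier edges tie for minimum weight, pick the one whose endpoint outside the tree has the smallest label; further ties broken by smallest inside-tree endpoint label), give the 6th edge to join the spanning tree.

Prim's algorithm from 5:
Step 1: cheapest edge leaving the tree is 2—5 (5); add 2.
Step 2: cheapest edge leaving the tree is 2—7 (4); add 7.
Step 3: cheapest edge leaving the tree is 3—5 (6); add 3.
Step 4: cheapest edge leaving the tree is 4—7 (8); add 4.
Step 5: cheapest edge leaving the tree is 1—2 (12); add 1.
Step 6: cheapest edge leaving the tree is 3—6 (13); add 6.
The 6th edge added is 3—6.

3-6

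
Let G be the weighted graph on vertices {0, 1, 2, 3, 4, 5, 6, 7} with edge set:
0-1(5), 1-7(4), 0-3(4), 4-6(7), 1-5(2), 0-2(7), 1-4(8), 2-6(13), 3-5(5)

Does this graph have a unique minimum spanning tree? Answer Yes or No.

Kruskal's algorithm — process edges by increasing weight (ties by edge label):
1-5 (2): add — endpoints in different components.
0-3 (4): add — endpoints in different components.
1-7 (4): add — endpoints in different components.
0-1 (5): add — endpoints in different components.
3-5 (5): skip — 3 and 5 already connected.
0-2 (7): add — endpoints in different components.
4-6 (7): add — endpoints in different components.
1-4 (8): add — endpoints in different components.
Non-tree edge 3-5 has weight 5, equal to the heaviest edge on its tree cycle — swapping gives another MST of the same weight. Not unique.

No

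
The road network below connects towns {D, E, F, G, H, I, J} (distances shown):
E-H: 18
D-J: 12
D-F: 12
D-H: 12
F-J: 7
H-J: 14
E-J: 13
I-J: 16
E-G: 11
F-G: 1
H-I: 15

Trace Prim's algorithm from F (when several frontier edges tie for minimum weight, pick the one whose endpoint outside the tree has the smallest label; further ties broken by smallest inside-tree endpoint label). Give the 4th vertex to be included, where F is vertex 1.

E

Prim's algorithm from F:
Step 1: frontier [F-G 1, F-J 7, D-F 12] → take F-G (1); add G.
Step 2: frontier [F-J 7, D-F 12, E-G 11] → take F-J (7); add J.
Step 3: frontier [D-F 12, E-G 11, D-J 12, E-J 13, H-J 14, I-J 16] → take E-G (11); add E.
Step 4: frontier [E-H 18, D-F 12, D-J 12, H-J 14, I-J 16] → take D-F (12); add D.
Step 5: frontier [D-H 12, E-H 18, H-J 14, I-J 16] → take D-H (12); add H.
Step 6: frontier [H-I 15, I-J 16] → take H-I (15); add I.
Vertex order: F, G, J, E, D, H, I. The 4th vertex is E.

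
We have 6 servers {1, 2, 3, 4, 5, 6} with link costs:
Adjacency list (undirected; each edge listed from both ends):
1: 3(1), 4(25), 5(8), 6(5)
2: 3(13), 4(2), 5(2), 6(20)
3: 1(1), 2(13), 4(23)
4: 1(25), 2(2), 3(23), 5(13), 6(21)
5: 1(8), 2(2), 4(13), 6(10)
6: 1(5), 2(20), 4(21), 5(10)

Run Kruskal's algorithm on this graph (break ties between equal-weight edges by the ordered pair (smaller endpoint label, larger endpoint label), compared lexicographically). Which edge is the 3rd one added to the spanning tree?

Kruskal's algorithm — process edges by increasing weight (ties by edge label):
1—3 (1): add. Components now {1,3} {2} {4} {5} {6}
2—4 (2): add. Components now {1,3} {2,4} {5} {6}
2—5 (2): add. Components now {1,3} {2,4,5} {6}
1—6 (5): add. Components now {1,3,6} {2,4,5}
1—5 (8): add. Components now {1,2,3,4,5,6}
The 3rd edge added is 2—5.

2-5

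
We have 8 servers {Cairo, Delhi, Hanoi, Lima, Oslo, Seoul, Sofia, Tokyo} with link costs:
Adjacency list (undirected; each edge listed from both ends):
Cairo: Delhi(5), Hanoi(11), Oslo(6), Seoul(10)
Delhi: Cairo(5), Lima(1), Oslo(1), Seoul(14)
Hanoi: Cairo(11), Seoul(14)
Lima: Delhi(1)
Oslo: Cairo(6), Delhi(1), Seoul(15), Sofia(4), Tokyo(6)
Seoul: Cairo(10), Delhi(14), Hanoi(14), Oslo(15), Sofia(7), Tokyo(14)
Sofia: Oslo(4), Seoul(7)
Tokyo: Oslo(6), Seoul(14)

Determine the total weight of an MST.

Prim, starting at Lima.
Step 1: cheapest edge leaving the tree is Delhi-Lima (1); add Delhi.
Step 2: cheapest edge leaving the tree is Delhi-Oslo (1); add Oslo.
Step 3: cheapest edge leaving the tree is Oslo-Sofia (4); add Sofia.
Step 4: cheapest edge leaving the tree is Cairo-Delhi (5); add Cairo.
Step 5: cheapest edge leaving the tree is Oslo-Tokyo (6); add Tokyo.
Step 6: cheapest edge leaving the tree is Seoul-Sofia (7); add Seoul.
Step 7: cheapest edge leaving the tree is Cairo-Hanoi (11); add Hanoi.
MST edges: Delhi-Lima, Delhi-Oslo, Oslo-Sofia, Cairo-Delhi, Oslo-Tokyo, Seoul-Sofia, Cairo-Hanoi; total weight 1+1+4+5+6+7+11 = 35.

35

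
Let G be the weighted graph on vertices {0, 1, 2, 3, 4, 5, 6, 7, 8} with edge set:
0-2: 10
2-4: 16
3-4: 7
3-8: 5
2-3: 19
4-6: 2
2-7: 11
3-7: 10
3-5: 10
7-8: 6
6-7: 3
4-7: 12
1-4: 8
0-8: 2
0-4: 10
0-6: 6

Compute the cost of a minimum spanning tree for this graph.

Grow the tree from 0 using Prim:
Step 1: cheapest edge leaving the tree is 0-8 (2); add 8.
Step 2: cheapest edge leaving the tree is 3-8 (5); add 3.
Step 3: cheapest edge leaving the tree is 0-6 (6); add 6.
Step 4: cheapest edge leaving the tree is 4-6 (2); add 4.
Step 5: cheapest edge leaving the tree is 6-7 (3); add 7.
Step 6: cheapest edge leaving the tree is 1-4 (8); add 1.
Step 7: cheapest edge leaving the tree is 0-2 (10); add 2.
Step 8: cheapest edge leaving the tree is 3-5 (10); add 5.
MST edges: 0-8, 3-8, 0-6, 4-6, 6-7, 1-4, 0-2, 3-5; total weight 2+5+6+2+3+8+10+10 = 46.

46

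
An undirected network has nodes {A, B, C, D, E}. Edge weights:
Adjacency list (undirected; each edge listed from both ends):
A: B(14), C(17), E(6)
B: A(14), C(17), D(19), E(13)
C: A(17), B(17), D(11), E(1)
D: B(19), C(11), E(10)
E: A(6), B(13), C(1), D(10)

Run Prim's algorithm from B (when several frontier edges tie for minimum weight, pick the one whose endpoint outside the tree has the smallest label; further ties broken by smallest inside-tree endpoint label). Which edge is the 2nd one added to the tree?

Prim, starting at B.
Step 1: cheapest edge leaving the tree is B–E (13); add E.
Step 2: cheapest edge leaving the tree is C–E (1); add C.
Step 3: cheapest edge leaving the tree is A–E (6); add A.
Step 4: cheapest edge leaving the tree is D–E (10); add D.
The 2nd edge added is C–E.

C-E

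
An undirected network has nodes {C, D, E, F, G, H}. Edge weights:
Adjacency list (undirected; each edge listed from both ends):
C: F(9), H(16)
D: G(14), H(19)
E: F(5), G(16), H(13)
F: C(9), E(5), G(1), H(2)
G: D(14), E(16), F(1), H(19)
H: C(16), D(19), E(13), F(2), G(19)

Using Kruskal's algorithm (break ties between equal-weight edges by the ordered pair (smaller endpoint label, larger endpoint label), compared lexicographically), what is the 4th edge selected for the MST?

Sort edges by weight, then run Kruskal:
F-G (1): add. Components now {C} {D} {E} {F,G} {H}
F-H (2): add. Components now {C} {D} {E} {F,G,H}
E-F (5): add. Components now {C} {D} {E,F,G,H}
C-F (9): add. Components now {C,E,F,G,H} {D}
E-H (13): skip — E and H already connected.
D-G (14): add. Components now {C,D,E,F,G,H}
The 4th edge added is C-F.

C-F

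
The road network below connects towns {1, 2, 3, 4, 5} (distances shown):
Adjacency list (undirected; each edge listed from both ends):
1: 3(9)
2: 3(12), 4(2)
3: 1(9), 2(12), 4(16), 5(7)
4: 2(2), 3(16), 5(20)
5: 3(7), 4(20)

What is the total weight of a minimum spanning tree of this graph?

30

Kruskal: consider edges lightest-first.
2—4 (2): add — endpoints in different components.
3—5 (7): add — endpoints in different components.
1—3 (9): add — endpoints in different components.
2—3 (12): add — endpoints in different components.
MST edges: 2—4, 3—5, 1—3, 2—3; total weight 2+7+9+12 = 30.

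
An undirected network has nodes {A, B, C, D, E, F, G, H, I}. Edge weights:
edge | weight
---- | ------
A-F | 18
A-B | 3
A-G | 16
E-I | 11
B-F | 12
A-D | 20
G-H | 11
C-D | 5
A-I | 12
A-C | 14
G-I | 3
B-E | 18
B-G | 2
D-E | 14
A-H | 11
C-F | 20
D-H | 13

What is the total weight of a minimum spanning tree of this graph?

60

Prim's algorithm from E:
Step 1: cheapest edge leaving the tree is E-I (11); add I.
Step 2: cheapest edge leaving the tree is G-I (3); add G.
Step 3: cheapest edge leaving the tree is B-G (2); add B.
Step 4: cheapest edge leaving the tree is A-B (3); add A.
Step 5: cheapest edge leaving the tree is A-H (11); add H.
Step 6: cheapest edge leaving the tree is B-F (12); add F.
Step 7: cheapest edge leaving the tree is D-H (13); add D.
Step 8: cheapest edge leaving the tree is C-D (5); add C.
MST edges: E-I, G-I, B-G, A-B, A-H, B-F, D-H, C-D; total weight 11+3+2+3+11+12+13+5 = 60.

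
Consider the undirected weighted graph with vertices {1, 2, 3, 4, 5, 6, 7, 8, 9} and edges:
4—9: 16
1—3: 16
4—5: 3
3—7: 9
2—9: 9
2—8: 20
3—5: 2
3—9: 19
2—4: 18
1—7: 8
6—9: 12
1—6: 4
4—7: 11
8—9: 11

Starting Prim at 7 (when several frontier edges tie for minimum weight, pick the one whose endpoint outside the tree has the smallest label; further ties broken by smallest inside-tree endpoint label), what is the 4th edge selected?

Grow the tree from 7 using Prim:
Step 1: cheapest edge leaving the tree is 1—7 (8); add 1.
Step 2: cheapest edge leaving the tree is 1—6 (4); add 6.
Step 3: cheapest edge leaving the tree is 3—7 (9); add 3.
Step 4: cheapest edge leaving the tree is 3—5 (2); add 5.
Step 5: cheapest edge leaving the tree is 4—5 (3); add 4.
Step 6: cheapest edge leaving the tree is 6—9 (12); add 9.
Step 7: cheapest edge leaving the tree is 2—9 (9); add 2.
Step 8: cheapest edge leaving the tree is 8—9 (11); add 8.
The 4th edge added is 3—5.

3-5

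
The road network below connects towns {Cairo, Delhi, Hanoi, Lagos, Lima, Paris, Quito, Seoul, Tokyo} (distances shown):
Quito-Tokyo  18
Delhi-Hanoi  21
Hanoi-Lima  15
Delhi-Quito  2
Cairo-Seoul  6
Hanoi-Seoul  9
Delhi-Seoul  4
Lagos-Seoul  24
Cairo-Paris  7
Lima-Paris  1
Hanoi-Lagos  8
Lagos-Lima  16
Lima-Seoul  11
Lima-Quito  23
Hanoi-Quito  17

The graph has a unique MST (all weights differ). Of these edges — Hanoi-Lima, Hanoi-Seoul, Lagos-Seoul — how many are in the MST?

1

Sort edges by weight, then run Kruskal:
Lima-Paris (1): add — endpoints in different components.
Delhi-Quito (2): add — endpoints in different components.
Delhi-Seoul (4): add — endpoints in different components.
Cairo-Seoul (6): add — endpoints in different components.
Cairo-Paris (7): add — endpoints in different components.
Hanoi-Lagos (8): add — endpoints in different components.
Hanoi-Seoul (9): add — endpoints in different components.
Lima-Seoul (11): skip — Lima and Seoul already connected.
Hanoi-Lima (15): skip — Lima and Hanoi already connected.
Lagos-Lima (16): skip — Lagos and Lima already connected.
Hanoi-Quito (17): skip — Quito and Hanoi already connected.
Quito-Tokyo (18): add — endpoints in different components.
MST edge set: {Lima-Paris, Delhi-Quito, Delhi-Seoul, Cairo-Seoul, Cairo-Paris, Hanoi-Lagos, Hanoi-Seoul, Quito-Tokyo}.
Of the listed edges, {Hanoi-Seoul} are in the MST → 1.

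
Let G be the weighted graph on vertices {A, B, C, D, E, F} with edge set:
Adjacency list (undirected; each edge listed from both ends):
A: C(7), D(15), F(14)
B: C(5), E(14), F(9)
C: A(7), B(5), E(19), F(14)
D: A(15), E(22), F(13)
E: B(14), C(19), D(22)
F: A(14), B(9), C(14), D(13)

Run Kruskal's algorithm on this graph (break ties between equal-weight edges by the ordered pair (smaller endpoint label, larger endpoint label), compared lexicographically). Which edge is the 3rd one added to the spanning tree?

B-F

Sort edges by weight, then run Kruskal:
B–C (5): add — endpoints in different components.
A–C (7): add — endpoints in different components.
B–F (9): add — endpoints in different components.
D–F (13): add — endpoints in different components.
A–F (14): skip — A and F already connected.
B–E (14): add — endpoints in different components.
The 3rd edge added is B–F.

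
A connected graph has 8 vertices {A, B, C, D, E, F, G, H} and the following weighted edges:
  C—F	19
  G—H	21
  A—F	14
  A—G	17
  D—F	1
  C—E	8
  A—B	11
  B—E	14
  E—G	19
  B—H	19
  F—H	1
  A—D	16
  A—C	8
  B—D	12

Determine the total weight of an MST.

58

Prim's algorithm from C:
Step 1: frontier [A—C 8, C—E 8, C—F 19] → take A—C (8); add A.
Step 2: frontier [A—B 11, A—F 14, A—D 16, A—G 17, C—E 8, C—F 19] → take C—E (8); add E.
Step 3: frontier [A—B 11, A—F 14, A—D 16, A—G 17, C—F 19, B—E 14, E—G 19] → take A—B (11); add B.
Step 4: frontier [A—F 14, A—D 16, A—G 17, B—D 12, B—H 19, C—F 19, E—G 19] → take B—D (12); add D.
Step 5: frontier [A—F 14, A—G 17, B—H 19, C—F 19, D—F 1, E—G 19] → take D—F (1); add F.
Step 6: frontier [A—G 17, B—H 19, E—G 19, F—H 1] → take F—H (1); add H.
Step 7: frontier [A—G 17, E—G 19, G—H 21] → take A—G (17); add G.
MST edges: A—C, C—E, A—B, B—D, D—F, F—H, A—G; total weight 8+8+11+12+1+1+17 = 58.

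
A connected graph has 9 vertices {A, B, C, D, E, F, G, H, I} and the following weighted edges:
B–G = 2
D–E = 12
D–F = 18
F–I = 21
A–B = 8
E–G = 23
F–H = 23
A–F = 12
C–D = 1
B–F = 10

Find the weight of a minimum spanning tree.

Grow the tree from A using Prim:
Step 1: cheapest edge leaving the tree is A–B (8); add B.
Step 2: cheapest edge leaving the tree is B–G (2); add G.
Step 3: cheapest edge leaving the tree is B–F (10); add F.
Step 4: cheapest edge leaving the tree is D–F (18); add D.
Step 5: cheapest edge leaving the tree is C–D (1); add C.
Step 6: cheapest edge leaving the tree is D–E (12); add E.
Step 7: cheapest edge leaving the tree is F–I (21); add I.
Step 8: cheapest edge leaving the tree is F–H (23); add H.
MST edges: A–B, B–G, B–F, D–F, C–D, D–E, F–I, F–H; total weight 8+2+10+18+1+12+21+23 = 95.

95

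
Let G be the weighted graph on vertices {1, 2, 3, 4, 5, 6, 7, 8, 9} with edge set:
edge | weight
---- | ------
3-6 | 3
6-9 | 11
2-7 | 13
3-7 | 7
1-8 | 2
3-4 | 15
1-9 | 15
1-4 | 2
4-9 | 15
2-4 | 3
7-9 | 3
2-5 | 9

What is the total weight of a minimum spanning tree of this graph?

42

Sort edges by weight, then run Kruskal:
1-4 (2): add — endpoints in different components.
1-8 (2): add — endpoints in different components.
2-4 (3): add — endpoints in different components.
3-6 (3): add — endpoints in different components.
7-9 (3): add — endpoints in different components.
3-7 (7): add — endpoints in different components.
2-5 (9): add — endpoints in different components.
6-9 (11): skip — 6 and 9 already connected.
2-7 (13): add — endpoints in different components.
MST edges: 1-4, 1-8, 2-4, 3-6, 7-9, 3-7, 2-5, 2-7; total weight 2+2+3+3+3+7+9+13 = 42.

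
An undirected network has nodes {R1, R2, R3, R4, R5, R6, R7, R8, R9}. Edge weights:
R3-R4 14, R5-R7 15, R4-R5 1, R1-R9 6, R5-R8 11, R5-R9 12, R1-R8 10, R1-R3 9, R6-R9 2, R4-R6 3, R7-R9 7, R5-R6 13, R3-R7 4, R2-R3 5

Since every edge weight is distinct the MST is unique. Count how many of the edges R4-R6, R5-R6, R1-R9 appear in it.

Kruskal's algorithm — process edges by increasing weight (ties by edge label):
R4-R5 (1): add — endpoints in different components.
R6-R9 (2): add — endpoints in different components.
R4-R6 (3): add — endpoints in different components.
R3-R7 (4): add — endpoints in different components.
R2-R3 (5): add — endpoints in different components.
R1-R9 (6): add — endpoints in different components.
R7-R9 (7): add — endpoints in different components.
R1-R3 (9): skip — R3 and R1 already connected.
R1-R8 (10): add — endpoints in different components.
MST edge set: {R4-R5, R6-R9, R4-R6, R3-R7, R2-R3, R1-R9, R7-R9, R1-R8}.
Of the listed edges, {R4-R6, R1-R9} are in the MST → 2.

2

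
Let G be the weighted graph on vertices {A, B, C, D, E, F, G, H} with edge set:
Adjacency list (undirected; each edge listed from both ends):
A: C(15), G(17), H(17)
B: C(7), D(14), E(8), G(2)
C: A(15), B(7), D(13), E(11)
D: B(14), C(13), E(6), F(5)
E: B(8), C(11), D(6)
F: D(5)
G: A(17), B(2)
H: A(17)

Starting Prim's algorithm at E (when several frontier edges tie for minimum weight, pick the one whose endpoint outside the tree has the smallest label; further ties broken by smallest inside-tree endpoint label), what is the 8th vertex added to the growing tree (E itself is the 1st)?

H

Prim, starting at E.
Step 1: cheapest edge leaving the tree is D-E (6); add D.
Step 2: cheapest edge leaving the tree is D-F (5); add F.
Step 3: cheapest edge leaving the tree is B-E (8); add B.
Step 4: cheapest edge leaving the tree is B-G (2); add G.
Step 5: cheapest edge leaving the tree is B-C (7); add C.
Step 6: cheapest edge leaving the tree is A-C (15); add A.
Step 7: cheapest edge leaving the tree is A-H (17); add H.
Vertex order: E, D, F, B, G, C, A, H. The 8th vertex is H.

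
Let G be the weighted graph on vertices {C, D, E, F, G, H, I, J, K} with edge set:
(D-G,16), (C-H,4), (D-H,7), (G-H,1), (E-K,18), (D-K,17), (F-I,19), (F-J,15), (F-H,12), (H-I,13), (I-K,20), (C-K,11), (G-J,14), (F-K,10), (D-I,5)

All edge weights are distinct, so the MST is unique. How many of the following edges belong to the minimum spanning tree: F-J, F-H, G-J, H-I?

1

Sort edges by weight, then run Kruskal:
G-H (1): add — endpoints in different components.
C-H (4): add — endpoints in different components.
D-I (5): add — endpoints in different components.
D-H (7): add — endpoints in different components.
F-K (10): add — endpoints in different components.
C-K (11): add — endpoints in different components.
F-H (12): skip — F and H already connected.
H-I (13): skip — H and I already connected.
G-J (14): add — endpoints in different components.
F-J (15): skip — F and J already connected.
D-G (16): skip — D and G already connected.
D-K (17): skip — D and K already connected.
E-K (18): add — endpoints in different components.
MST edge set: {G-H, C-H, D-I, D-H, F-K, C-K, G-J, E-K}.
Of the listed edges, {G-J} are in the MST → 1.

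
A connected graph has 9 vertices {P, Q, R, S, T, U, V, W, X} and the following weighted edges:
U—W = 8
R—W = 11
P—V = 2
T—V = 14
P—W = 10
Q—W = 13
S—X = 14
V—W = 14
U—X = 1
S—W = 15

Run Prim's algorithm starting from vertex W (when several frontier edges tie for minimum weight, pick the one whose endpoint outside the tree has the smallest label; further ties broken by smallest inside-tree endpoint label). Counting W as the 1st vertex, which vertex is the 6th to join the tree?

R

Grow the tree from W using Prim:
Step 1: frontier [U—W 8, P—W 10, R—W 11, Q—W 13, V—W 14, S—W 15] → take U—W (8); add U.
Step 2: frontier [U—X 1, P—W 10, R—W 11, Q—W 13, V—W 14, S—W 15] → take U—X (1); add X.
Step 3: frontier [P—W 10, R—W 11, Q—W 13, V—W 14, S—W 15, S—X 14] → take P—W (10); add P.
Step 4: frontier [P—V 2, R—W 11, Q—W 13, V—W 14, S—W 15, S—X 14] → take P—V (2); add V.
Step 5: frontier [T—V 14, R—W 11, Q—W 13, S—W 15, S—X 14] → take R—W (11); add R.
Step 6: frontier [T—V 14, Q—W 13, S—W 15, S—X 14] → take Q—W (13); add Q.
Step 7: frontier [T—V 14, S—W 15, S—X 14] → take S—X (14); add S.
Step 8: frontier [T—V 14] → take T—V (14); add T.
Vertex order: W, U, X, P, V, R, Q, S, T. The 6th vertex is R.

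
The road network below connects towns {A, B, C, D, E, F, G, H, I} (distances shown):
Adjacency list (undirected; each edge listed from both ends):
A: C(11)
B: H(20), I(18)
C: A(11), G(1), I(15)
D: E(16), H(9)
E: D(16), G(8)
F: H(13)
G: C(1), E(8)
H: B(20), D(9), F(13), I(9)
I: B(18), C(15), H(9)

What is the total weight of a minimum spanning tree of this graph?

Prim, starting at D.
Step 1: cheapest edge leaving the tree is D—H (9); add H.
Step 2: cheapest edge leaving the tree is H—I (9); add I.
Step 3: cheapest edge leaving the tree is F—H (13); add F.
Step 4: cheapest edge leaving the tree is C—I (15); add C.
Step 5: cheapest edge leaving the tree is C—G (1); add G.
Step 6: cheapest edge leaving the tree is E—G (8); add E.
Step 7: cheapest edge leaving the tree is A—C (11); add A.
Step 8: cheapest edge leaving the tree is B—I (18); add B.
MST edges: D—H, H—I, F—H, C—I, C—G, E—G, A—C, B—I; total weight 9+9+13+15+1+8+11+18 = 84.

84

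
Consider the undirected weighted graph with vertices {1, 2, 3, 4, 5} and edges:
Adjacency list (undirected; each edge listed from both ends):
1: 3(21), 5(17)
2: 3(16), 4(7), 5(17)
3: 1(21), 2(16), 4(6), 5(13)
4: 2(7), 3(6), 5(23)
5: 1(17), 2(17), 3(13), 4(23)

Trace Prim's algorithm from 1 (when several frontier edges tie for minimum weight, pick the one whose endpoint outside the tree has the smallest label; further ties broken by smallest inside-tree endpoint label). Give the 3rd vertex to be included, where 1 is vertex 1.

Prim's algorithm from 1:
Step 1: cheapest edge leaving the tree is 1-5 (17); add 5.
Step 2: cheapest edge leaving the tree is 3-5 (13); add 3.
Step 3: cheapest edge leaving the tree is 3-4 (6); add 4.
Step 4: cheapest edge leaving the tree is 2-4 (7); add 2.
Vertex order: 1, 5, 3, 4, 2. The 3rd vertex is 3.

3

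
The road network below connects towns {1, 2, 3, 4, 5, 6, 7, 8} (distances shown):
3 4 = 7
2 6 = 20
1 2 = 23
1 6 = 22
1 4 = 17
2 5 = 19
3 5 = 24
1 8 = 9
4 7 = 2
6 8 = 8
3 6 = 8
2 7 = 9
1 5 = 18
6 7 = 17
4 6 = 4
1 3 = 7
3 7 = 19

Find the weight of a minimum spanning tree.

Sort edges by weight, then run Kruskal:
4 7 (2): add — endpoints in different components.
4 6 (4): add — endpoints in different components.
1 3 (7): add — endpoints in different components.
3 4 (7): add — endpoints in different components.
3 6 (8): skip — 3 and 6 already connected.
6 8 (8): add — endpoints in different components.
1 8 (9): skip — 1 and 8 already connected.
2 7 (9): add — endpoints in different components.
1 4 (17): skip — 1 and 4 already connected.
6 7 (17): skip — 6 and 7 already connected.
1 5 (18): add — endpoints in different components.
MST edges: 4 7, 4 6, 1 3, 3 4, 6 8, 2 7, 1 5; total weight 2+4+7+7+8+9+18 = 55.

55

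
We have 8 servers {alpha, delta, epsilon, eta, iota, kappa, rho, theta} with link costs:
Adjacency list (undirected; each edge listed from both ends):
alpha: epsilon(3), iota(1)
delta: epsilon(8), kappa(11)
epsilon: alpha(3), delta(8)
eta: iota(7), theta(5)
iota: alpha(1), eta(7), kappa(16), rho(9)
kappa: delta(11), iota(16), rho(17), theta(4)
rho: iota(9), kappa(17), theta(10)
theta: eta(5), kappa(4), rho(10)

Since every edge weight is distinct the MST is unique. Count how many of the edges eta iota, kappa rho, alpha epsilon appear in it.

2

Sort edges by weight, then run Kruskal:
alpha iota (1): add — endpoints in different components.
alpha epsilon (3): add — endpoints in different components.
kappa theta (4): add — endpoints in different components.
eta theta (5): add — endpoints in different components.
eta iota (7): add — endpoints in different components.
delta epsilon (8): add — endpoints in different components.
iota rho (9): add — endpoints in different components.
MST edge set: {alpha iota, alpha epsilon, kappa theta, eta theta, eta iota, delta epsilon, iota rho}.
Of the listed edges, {eta iota, alpha epsilon} are in the MST → 2.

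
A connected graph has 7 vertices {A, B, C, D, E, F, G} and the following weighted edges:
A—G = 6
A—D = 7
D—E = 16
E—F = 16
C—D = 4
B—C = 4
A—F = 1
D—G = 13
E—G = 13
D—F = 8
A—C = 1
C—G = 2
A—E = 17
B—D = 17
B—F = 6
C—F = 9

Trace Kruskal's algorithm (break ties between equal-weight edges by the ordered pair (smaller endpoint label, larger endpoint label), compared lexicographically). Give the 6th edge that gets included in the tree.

Kruskal: consider edges lightest-first.
A—C (1): add. Components now {A,C} {B} {D} {E} {F} {G}
A—F (1): add. Components now {A,C,F} {B} {D} {E} {G}
C—G (2): add. Components now {A,C,F,G} {B} {D} {E}
B—C (4): add. Components now {A,B,C,F,G} {D} {E}
C—D (4): add. Components now {A,B,C,D,F,G} {E}
A—G (6): skip — A and G already connected.
B—F (6): skip — B and F already connected.
A—D (7): skip — A and D already connected.
D—F (8): skip — D and F already connected.
C—F (9): skip — C and F already connected.
D—G (13): skip — D and G already connected.
E—G (13): add. Components now {A,B,C,D,E,F,G}
The 6th edge added is E—G.

E-G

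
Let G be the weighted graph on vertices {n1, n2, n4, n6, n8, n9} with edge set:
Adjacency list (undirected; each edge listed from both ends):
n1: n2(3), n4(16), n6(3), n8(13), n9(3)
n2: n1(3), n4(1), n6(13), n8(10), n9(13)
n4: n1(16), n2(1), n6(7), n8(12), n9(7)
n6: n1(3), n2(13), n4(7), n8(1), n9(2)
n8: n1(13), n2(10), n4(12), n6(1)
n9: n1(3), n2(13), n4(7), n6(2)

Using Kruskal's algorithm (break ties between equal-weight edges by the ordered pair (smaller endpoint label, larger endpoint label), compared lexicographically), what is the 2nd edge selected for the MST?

Sort edges by weight, then run Kruskal:
n2-n4 (1): add — endpoints in different components.
n6-n8 (1): add — endpoints in different components.
n6-n9 (2): add — endpoints in different components.
n1-n2 (3): add — endpoints in different components.
n1-n6 (3): add — endpoints in different components.
The 2nd edge added is n6-n8.

n6-n8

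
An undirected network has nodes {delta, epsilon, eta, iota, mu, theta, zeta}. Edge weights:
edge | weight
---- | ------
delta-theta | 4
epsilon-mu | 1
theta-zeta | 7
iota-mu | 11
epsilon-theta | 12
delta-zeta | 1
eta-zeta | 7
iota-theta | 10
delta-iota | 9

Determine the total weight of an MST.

Kruskal's algorithm — process edges by increasing weight (ties by edge label):
delta-zeta (1): add — endpoints in different components.
epsilon-mu (1): add — endpoints in different components.
delta-theta (4): add — endpoints in different components.
eta-zeta (7): add — endpoints in different components.
theta-zeta (7): skip — theta and zeta already connected.
delta-iota (9): add — endpoints in different components.
iota-theta (10): skip — iota and theta already connected.
iota-mu (11): add — endpoints in different components.
MST edges: delta-zeta, epsilon-mu, delta-theta, eta-zeta, delta-iota, iota-mu; total weight 1+1+4+7+9+11 = 33.

33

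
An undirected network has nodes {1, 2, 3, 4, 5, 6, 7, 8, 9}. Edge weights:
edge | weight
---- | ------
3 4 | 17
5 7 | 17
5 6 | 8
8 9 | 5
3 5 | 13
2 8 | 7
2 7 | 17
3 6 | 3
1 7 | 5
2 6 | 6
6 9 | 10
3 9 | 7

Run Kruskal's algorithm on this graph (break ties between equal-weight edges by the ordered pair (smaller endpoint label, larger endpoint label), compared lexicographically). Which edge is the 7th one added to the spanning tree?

2-7

Kruskal: consider edges lightest-first.
3 6 (3): add — endpoints in different components.
1 7 (5): add — endpoints in different components.
8 9 (5): add — endpoints in different components.
2 6 (6): add — endpoints in different components.
2 8 (7): add — endpoints in different components.
3 9 (7): skip — 3 and 9 already connected.
5 6 (8): add — endpoints in different components.
6 9 (10): skip — 6 and 9 already connected.
3 5 (13): skip — 3 and 5 already connected.
2 7 (17): add — endpoints in different components.
3 4 (17): add — endpoints in different components.
The 7th edge added is 2 7.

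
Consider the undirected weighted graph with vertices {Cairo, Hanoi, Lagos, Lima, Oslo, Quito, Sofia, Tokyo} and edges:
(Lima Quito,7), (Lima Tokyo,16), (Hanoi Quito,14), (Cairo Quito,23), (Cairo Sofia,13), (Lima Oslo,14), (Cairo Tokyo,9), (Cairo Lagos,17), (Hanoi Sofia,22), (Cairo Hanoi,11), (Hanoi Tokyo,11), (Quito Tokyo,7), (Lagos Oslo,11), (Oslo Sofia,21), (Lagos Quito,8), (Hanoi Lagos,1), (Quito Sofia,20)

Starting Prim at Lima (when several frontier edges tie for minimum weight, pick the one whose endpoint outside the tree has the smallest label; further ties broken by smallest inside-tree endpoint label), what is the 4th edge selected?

Hanoi-Lagos

Prim, starting at Lima.
Step 1: cheapest edge leaving the tree is Lima Quito (7); add Quito.
Step 2: cheapest edge leaving the tree is Quito Tokyo (7); add Tokyo.
Step 3: cheapest edge leaving the tree is Lagos Quito (8); add Lagos.
Step 4: cheapest edge leaving the tree is Hanoi Lagos (1); add Hanoi.
Step 5: cheapest edge leaving the tree is Cairo Tokyo (9); add Cairo.
Step 6: cheapest edge leaving the tree is Lagos Oslo (11); add Oslo.
Step 7: cheapest edge leaving the tree is Cairo Sofia (13); add Sofia.
The 4th edge added is Hanoi Lagos.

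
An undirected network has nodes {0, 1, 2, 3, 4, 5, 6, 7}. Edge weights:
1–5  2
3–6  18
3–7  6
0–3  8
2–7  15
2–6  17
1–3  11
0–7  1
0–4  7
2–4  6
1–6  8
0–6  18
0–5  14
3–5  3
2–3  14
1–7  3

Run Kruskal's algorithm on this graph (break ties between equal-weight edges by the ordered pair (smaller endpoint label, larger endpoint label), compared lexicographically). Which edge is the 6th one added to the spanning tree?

0-4

Kruskal's algorithm — process edges by increasing weight (ties by edge label):
0–7 (1): add — endpoints in different components.
1–5 (2): add — endpoints in different components.
1–7 (3): add — endpoints in different components.
3–5 (3): add — endpoints in different components.
2–4 (6): add — endpoints in different components.
3–7 (6): skip — 3 and 7 already connected.
0–4 (7): add — endpoints in different components.
0–3 (8): skip — 0 and 3 already connected.
1–6 (8): add — endpoints in different components.
The 6th edge added is 0–4.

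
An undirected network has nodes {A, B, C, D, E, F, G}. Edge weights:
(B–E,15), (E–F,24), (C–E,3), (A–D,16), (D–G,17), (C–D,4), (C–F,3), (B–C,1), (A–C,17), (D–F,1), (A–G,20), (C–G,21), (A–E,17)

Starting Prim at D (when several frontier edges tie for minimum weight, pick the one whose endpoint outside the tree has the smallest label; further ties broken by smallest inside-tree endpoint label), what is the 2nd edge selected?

C-F

Grow the tree from D using Prim:
Step 1: cheapest edge leaving the tree is D–F (1); add F.
Step 2: cheapest edge leaving the tree is C–F (3); add C.
Step 3: cheapest edge leaving the tree is B–C (1); add B.
Step 4: cheapest edge leaving the tree is C–E (3); add E.
Step 5: cheapest edge leaving the tree is A–D (16); add A.
Step 6: cheapest edge leaving the tree is D–G (17); add G.
The 2nd edge added is C–F.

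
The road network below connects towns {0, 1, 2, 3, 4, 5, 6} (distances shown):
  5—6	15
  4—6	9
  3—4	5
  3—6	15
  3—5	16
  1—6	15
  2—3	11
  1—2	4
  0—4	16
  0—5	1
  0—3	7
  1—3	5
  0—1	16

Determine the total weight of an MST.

Kruskal: consider edges lightest-first.
0—5 (1): add — endpoints in different components.
1—2 (4): add — endpoints in different components.
1—3 (5): add — endpoints in different components.
3—4 (5): add — endpoints in different components.
0—3 (7): add — endpoints in different components.
4—6 (9): add — endpoints in different components.
MST edges: 0—5, 1—2, 1—3, 3—4, 0—3, 4—6; total weight 1+4+5+5+7+9 = 31.

31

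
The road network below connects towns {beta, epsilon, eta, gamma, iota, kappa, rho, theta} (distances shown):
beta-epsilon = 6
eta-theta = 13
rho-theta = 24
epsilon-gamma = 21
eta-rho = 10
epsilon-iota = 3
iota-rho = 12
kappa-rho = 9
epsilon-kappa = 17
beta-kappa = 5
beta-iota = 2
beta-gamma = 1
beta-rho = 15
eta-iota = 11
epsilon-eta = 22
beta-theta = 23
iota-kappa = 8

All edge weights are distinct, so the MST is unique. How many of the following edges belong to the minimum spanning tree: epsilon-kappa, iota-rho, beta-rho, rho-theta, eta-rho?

Sort edges by weight, then run Kruskal:
beta-gamma (1): add — endpoints in different components.
beta-iota (2): add — endpoints in different components.
epsilon-iota (3): add — endpoints in different components.
beta-kappa (5): add — endpoints in different components.
beta-epsilon (6): skip — epsilon and beta already connected.
iota-kappa (8): skip — kappa and iota already connected.
kappa-rho (9): add — endpoints in different components.
eta-rho (10): add — endpoints in different components.
eta-iota (11): skip — eta and iota already connected.
iota-rho (12): skip — rho and iota already connected.
eta-theta (13): add — endpoints in different components.
MST edge set: {beta-gamma, beta-iota, epsilon-iota, beta-kappa, kappa-rho, eta-rho, eta-theta}.
Of the listed edges, {eta-rho} are in the MST → 1.

1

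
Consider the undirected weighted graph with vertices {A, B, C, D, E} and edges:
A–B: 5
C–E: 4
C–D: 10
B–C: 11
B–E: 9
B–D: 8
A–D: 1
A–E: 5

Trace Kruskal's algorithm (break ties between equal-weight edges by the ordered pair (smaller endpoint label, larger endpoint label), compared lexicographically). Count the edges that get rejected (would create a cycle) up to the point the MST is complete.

0

Sort edges by weight, then run Kruskal:
A–D (1): add — endpoints in different components.
C–E (4): add — endpoints in different components.
A–B (5): add — endpoints in different components.
A–E (5): add — endpoints in different components.
Edges rejected before the tree was complete: 0.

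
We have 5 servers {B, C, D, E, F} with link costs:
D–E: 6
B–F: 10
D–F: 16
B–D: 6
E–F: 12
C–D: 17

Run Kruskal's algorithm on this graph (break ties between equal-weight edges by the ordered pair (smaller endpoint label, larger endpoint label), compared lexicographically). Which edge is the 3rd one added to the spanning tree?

Kruskal: consider edges lightest-first.
B–D (6): add — endpoints in different components.
D–E (6): add — endpoints in different components.
B–F (10): add — endpoints in different components.
E–F (12): skip — E and F already connected.
D–F (16): skip — D and F already connected.
C–D (17): add — endpoints in different components.
The 3rd edge added is B–F.

B-F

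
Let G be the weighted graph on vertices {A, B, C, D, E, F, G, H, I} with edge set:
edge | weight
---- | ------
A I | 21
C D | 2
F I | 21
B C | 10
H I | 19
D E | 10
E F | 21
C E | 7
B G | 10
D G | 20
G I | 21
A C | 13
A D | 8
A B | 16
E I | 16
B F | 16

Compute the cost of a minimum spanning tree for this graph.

Prim, starting at D.
Step 1: cheapest edge leaving the tree is C D (2); add C.
Step 2: cheapest edge leaving the tree is C E (7); add E.
Step 3: cheapest edge leaving the tree is A D (8); add A.
Step 4: cheapest edge leaving the tree is B C (10); add B.
Step 5: cheapest edge leaving the tree is B G (10); add G.
Step 6: cheapest edge leaving the tree is B F (16); add F.
Step 7: cheapest edge leaving the tree is E I (16); add I.
Step 8: cheapest edge leaving the tree is H I (19); add H.
MST edges: C D, C E, A D, B C, B G, B F, E I, H I; total weight 2+7+8+10+10+16+16+19 = 88.

88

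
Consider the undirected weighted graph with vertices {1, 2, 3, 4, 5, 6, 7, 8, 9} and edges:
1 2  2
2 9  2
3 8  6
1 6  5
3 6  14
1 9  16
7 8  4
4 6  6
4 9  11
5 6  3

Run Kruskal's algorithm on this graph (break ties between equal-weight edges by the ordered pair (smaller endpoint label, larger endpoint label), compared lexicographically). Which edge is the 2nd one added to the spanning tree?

Kruskal's algorithm — process edges by increasing weight (ties by edge label):
1 2 (2): add — endpoints in different components.
2 9 (2): add — endpoints in different components.
5 6 (3): add — endpoints in different components.
7 8 (4): add — endpoints in different components.
1 6 (5): add — endpoints in different components.
3 8 (6): add — endpoints in different components.
4 6 (6): add — endpoints in different components.
4 9 (11): skip — 4 and 9 already connected.
3 6 (14): add — endpoints in different components.
The 2nd edge added is 2 9.

2-9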